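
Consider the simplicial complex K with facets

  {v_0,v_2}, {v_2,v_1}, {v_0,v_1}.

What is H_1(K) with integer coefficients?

K has 3 vertices, 3 edges.
rank ∂_1 = 2, rank ∂_2 = 0 ⇒ b_1 = 3 − 2 − 0 = 1. So H_1 ≅ Z.

H_1 = Z.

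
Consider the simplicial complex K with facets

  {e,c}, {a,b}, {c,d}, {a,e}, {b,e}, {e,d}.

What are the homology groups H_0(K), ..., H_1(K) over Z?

H_0 ≅ Z,  H_1 ≅ Z^2.

We work with the vertex ordering a < b < c < d < e. The simplices of K, each written with vertices in increasing order, are:

  0-simplices (5): a, b, c, d, e
  1-simplices (6): ab, ae, be, cd, ce, de

so the chain groups are C_0 ≅ Z^5, C_1 ≅ Z^6.

The boundary map ∂_1: C_1 → C_0 sends each edge [p,q] (with p < q) to q − p. For instance
  ∂ab = b − a.
The 5×6 boundary matrix has rank 4 and Smith normal form diag(1,1,1,1).

Now H_k = ker ∂_k / im ∂_{k+1}, so:

  H_0: rank C_0 − rank ∂_1 = 5 − 4 = 1, and the invariant factors of ∂_1 are all 1, so H_0 ≅ Z.
  H_1: rank ker ∂_1 − rank ∂_2 = (6 − 4) − 0 = 2, and there is no ∂_2, so H_1 ≅ Z^2.

As a check, the Euler characteristic is 5 − 6 = -1, which agrees with 1 − 2 = -1.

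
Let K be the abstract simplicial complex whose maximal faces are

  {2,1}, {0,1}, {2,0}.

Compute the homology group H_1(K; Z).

H_1 = Z.

Take the total order 0 < 1 < 2 on the vertex set. Then K (dimension 1) consists of the simplices:

  0-simplices (3): [0], [1], [2]
  1-simplices (3): [0,1], [0,2], [1,2]

Hence C_0 ≅ Z^3, C_1 ≅ Z^3.

Boundary ∂_1: C_1 → C_0 sends each edge [p,q] (with p < q) to q − p. For instance
  ∂[0,1] = [1] − [0].
The resulting 3×3 matrix has rank 2, and its Smith normal form has invariant factors (1,1).

Now H_k = ker ∂_k / im ∂_{k+1}, so:

  H_1: rank ker ∂_1 − rank ∂_2 = (3 − 2) − 0 = 1, and there is no ∂_2, so H_1 ≅ Z.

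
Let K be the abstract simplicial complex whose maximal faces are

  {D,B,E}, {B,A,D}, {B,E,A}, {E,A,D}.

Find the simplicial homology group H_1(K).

K has 4 vertices, 6 edges, 4 triangles.
rank ∂_1 = 3, rank ∂_2 = 3 ⇒ b_1 = 6 − 3 − 3 = 0; all invariant factors of ∂_2 are 1 so no torsion. So H_1 = 0.

H_1 ≅ 0.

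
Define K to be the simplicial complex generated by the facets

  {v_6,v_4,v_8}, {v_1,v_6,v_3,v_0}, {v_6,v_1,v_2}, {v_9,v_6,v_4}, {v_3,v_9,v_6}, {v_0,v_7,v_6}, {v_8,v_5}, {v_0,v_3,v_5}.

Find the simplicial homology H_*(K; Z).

H_0 ≅ Z,  H_1 ≅ Z,  H_2 = 0,  H_3 = 0.

Order the vertices as v_0 < v_1 < v_2 < v_3 < v_4 < v_5 < v_6 < v_7 < v_8 < v_9. Listing each simplex with vertices in this order, K has dimension 3 with simplices:

  0-simplices (10): [v_0], [v_1], [v_2], [v_3], [v_4], [v_5], [v_6], [v_7], [v_8], [v_9]
  1-simplices (19): (19 of them)
  2-simplices (10): [v_0,v_1,v_3], [v_0,v_1,v_6], [v_0,v_3,v_5], [v_0,v_3,v_6], [v_0,v_6,v_7], [v_1,v_2,v_6], [v_1,v_3,v_6], [v_3,v_6,v_9], [v_4,v_6,v_8], [v_4,v_6,v_9]
  3-simplices (1): [v_0,v_1,v_3,v_6]

Hence C_0 ≅ Z^10, C_1 ≅ Z^19, C_2 ≅ Z^10, C_3 ≅ Z^1.

The boundary map ∂_1: C_1 → C_0 is given by ∂[p,q] = [q] − [p]. For instance
  ∂[v_4,v_9] = [v_9] − [v_4].
The resulting 10×19 matrix has rank 9, and its Smith normal form has invariant factors (1,1,1,1,1,1,1,1,1).

Boundary ∂_2: C_2 → C_1 maps a triangle to the signed sum of its edges. For instance
  ∂[v_1,v_2,v_6] = [v_2,v_6] − [v_1,v_6] + [v_1,v_2],
  ∂[v_4,v_6,v_9] = [v_6,v_9] − [v_4,v_9] + [v_4,v_6].
The resulting 19×10 matrix has rank 9, and its Smith normal form has invariant factors (1,1,1,1,1,1,1,1,1).

The boundary map ∂_3: C_3 → C_2 sends each 3-simplex σ to the alternating sum Σ_i (−1)^i (σ with its i-th vertex removed). For instance
  ∂[v_0,v_1,v_3,v_6] = [v_1,v_3,v_6] − [v_0,v_3,v_6] + [v_0,v_1,v_6] − [v_0,v_1,v_3].
This gives a 10×1 integer matrix of rank 1; reducing to Smith normal form yields diagonal entries (1).

From H_k ≅ ker(∂_k) / im(∂_{k+1}) we obtain:

  H_0: rank C_0 − rank ∂_1 = 10 − 9 = 1, and the invariant factors of ∂_1 are all 1, so H_0 = Z.
  H_1: rank ker ∂_1 − rank ∂_2 = (19 − 9) − 9 = 1, and the invariant factors of ∂_2 are all 1, so H_1 = Z.
  H_2: rank ker ∂_2 − rank ∂_3 = (10 − 9) − 1 = 0, and the invariant factors of ∂_3 are all 1, so H_2 = 0.
  H_3: rank ker ∂_3 − rank ∂_4 = (1 − 1) − 0 = 0, and there is no ∂_4, so H_3 = 0.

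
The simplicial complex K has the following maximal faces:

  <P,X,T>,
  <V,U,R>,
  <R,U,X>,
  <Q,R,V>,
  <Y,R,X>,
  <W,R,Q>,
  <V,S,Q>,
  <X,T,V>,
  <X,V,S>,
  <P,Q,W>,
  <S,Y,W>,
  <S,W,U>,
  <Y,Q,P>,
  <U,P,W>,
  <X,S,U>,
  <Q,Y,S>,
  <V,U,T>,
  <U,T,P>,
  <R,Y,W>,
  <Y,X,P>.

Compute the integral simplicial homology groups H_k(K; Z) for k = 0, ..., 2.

H_0 = Z,  H_1 = Z ⊕ Z/2Z,  H_2 = 0.

We work with the vertex ordering P < Q < R < S < T < U < V < W < X < Y. The simplices of K, each written with vertices in increasing order, are:

  0-simplices (10): P, Q, R, S, T, U, V, W, X, Y
  1-simplices (30): PQ, PT, PU, PW, PX, PY, QR, QS, QV, QW, QY, RU, RV, RW, RX, RY, SU, SV, SW, SX, SY, TU, TV, TX, UV, UW, UX, VX, WY, XY
  2-simplices (20): PQW, PQY, PTU, PTX, PUW, PXY, QRV, QRW, QSV, QSY, RUV, RUX, RWY, RXY, SUW, SUX, SVX, SWY, TUV, TVX

so the chain groups are C_0 ≅ Z^10, C_1 ≅ Z^30, C_2 ≅ Z^20.

∂_1: C_1 → C_0 sends each edge [p,q] (with p < q) to q − p. For instance
  ∂RY = Y − R.
As a 10×30 matrix over Z this has rank 9, with invariant factors (1,1,1,1,1,1,1,1,1).

Boundary ∂_2: C_2 → C_1 sends each 2-simplex [p,q,r] to [q,r] − [p,r] + [p,q]. For instance
  ∂RXY = XY − RY + RX,
  ∂SWY = WY − SY + SW.
As a 30×20 matrix over Z this has rank 20, with invariant factors (1,1,1,1,1,1,1,1,1,1,1,1,1,1,1,1,1,1,1,2).

Now H_k = ker ∂_k / im ∂_{k+1}, so:

  H_0: rank C_0 − rank ∂_1 = 10 − 9 = 1, and the invariant factors of ∂_1 are all 1, so H_0 = Z.
  H_1: rank ker ∂_1 − rank ∂_2 = (30 − 9) − 20 = 1, and ∂_2 has invariant factor 2 > 1, so H_1 = Z ⊕ Z/2Z.
  H_2: rank ker ∂_2 − rank ∂_3 = (20 − 20) − 0 = 0, and there is no ∂_3, so H_2 = 0.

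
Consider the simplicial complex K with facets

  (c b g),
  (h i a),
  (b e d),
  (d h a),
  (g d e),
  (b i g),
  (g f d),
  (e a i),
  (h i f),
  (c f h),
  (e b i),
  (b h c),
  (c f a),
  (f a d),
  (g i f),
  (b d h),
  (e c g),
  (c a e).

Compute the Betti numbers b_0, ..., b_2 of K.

b_0 = 1, b_1 = 1, b_2 = 0.

We work with the vertex ordering a < b < c < d < e < f < g < h < i. The simplices of K, each written with vertices in increasing order, are:

  0-simplices (9): a, b, c, d, e, f, g, h, i
  1-simplices (27): ac, ad, ae, af, ah, ai, bc, bd, be, bg, bh, bi, ce, cf, cg, ch, de, df, dg, dh, eg, ei, fg, fh, fi, gi, hi
  2-simplices (18): ace, acf, adf, adh, aei, ahi, bcg, bch, bde, bdh, bei, bgi, ceg, cfh, deg, dfg, fgi, fhi

giving chain groups C_0 ≅ Z^9, C_1 ≅ Z^27, C_2 ≅ Z^18.

The boundary map ∂_1: C_1 → C_0 maps an edge to its endpoints' difference, ∂[p,q] = q − p.
As a 9×27 matrix over Z this has rank 8, with invariant factors (1,1,1,1,1,1,1,1).

Boundary ∂_2: C_2 → C_1 acts by ∂[p,q,r] = [q,r] − [p,r] + [p,q]. For instance
  ∂ace = ce − ae + ac,
  ∂bch = ch − bh + bc.
The resulting 27×18 matrix has rank 18, and its Smith normal form has invariant factors (1,1,1,1,1,1,1,1,1,1,1,1,1,1,1,1,1,2).

From H_k ≅ ker(∂_k) / im(∂_{k+1}) we obtain:

  H_0: rank C_0 − rank ∂_1 = 9 − 8 = 1, and the invariant factors of ∂_1 are all 1, so H_0 = Z.
  H_1: rank ker ∂_1 − rank ∂_2 = (27 − 8) − 18 = 1, and ∂_2 has invariant factor 2 > 1, so H_1 = Z ⊕ Z_2.
  H_2: rank ker ∂_2 − rank ∂_3 = (18 − 18) − 0 = 0, and there is no ∂_3, so H_2 = 0.

As a check, the Euler characteristic is 9 − 27 + 18 = 0, which agrees with 1 − 1 + 0 = 0.

Hence the Betti numbers are b_0 = 1, b_1 = 1, b_2 = 0.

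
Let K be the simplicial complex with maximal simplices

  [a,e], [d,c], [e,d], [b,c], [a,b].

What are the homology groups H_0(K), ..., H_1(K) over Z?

Fix the vertex order a < b < c < d < e and write every simplex with vertices in increasing order. Then dim K = 1 and the simplices of K are:

  0-simplices (5): a, b, c, d, e
  1-simplices (5): ab, ae, bc, cd, de

so the chain groups are C_0 ≅ Z^5, C_1 ≅ Z^5.

Boundary ∂_1: C_1 → C_0 is given by ∂[p,q] = [q] − [p]. For instance
  ∂ab = b − a.
The resulting 5×5 matrix has rank 4, and its Smith normal form has invariant factors (1,1,1,1).

Computing H_k = (kernel of ∂_k) / (image of ∂_{k+1}):

  H_0: rank C_0 − rank ∂_1 = 5 − 4 = 1, and the invariant factors of ∂_1 are all 1, so H_0 ≅ Z.
  H_1: rank ker ∂_1 − rank ∂_2 = (5 − 4) − 0 = 1, and there is no ∂_2, so H_1 ≅ Z.

H_0 = Z,  H_1 = Z.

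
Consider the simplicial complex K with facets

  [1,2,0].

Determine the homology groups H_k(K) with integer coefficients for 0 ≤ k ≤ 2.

H_0 ≅ Z,  H_1 = 0,  H_2 = 0.

Take the total order 0 < 1 < 2 on the vertex set. Then K (dimension 2) consists of the simplices:

  0-simplices (3): [0], [1], [2]
  1-simplices (3): [0,1], [0,2], [1,2]
  2-simplices (1): [0,1,2]

Hence C_0 ≅ Z^3, C_1 ≅ Z^3, C_2 ≅ Z^1.

Boundary ∂_1: C_1 → C_0 maps an edge to its endpoints' difference, ∂[p,q] = q − p. For instance
  ∂[0,1] = [1] − [0].
The resulting 3×3 matrix has rank 2, and its Smith normal form has invariant factors (1,1).

Boundary ∂_2: C_2 → C_1 maps a triangle to the signed sum of its edges. For instance
  ∂[0,1,2] = [1,2] − [0,2] + [0,1].
As a 3×1 matrix over Z this has rank 1, with invariant factors (1).

Reading off H_k = ker ∂_k / im ∂_{k+1}:

  H_0: rank C_0 − rank ∂_1 = 3 − 2 = 1, and the invariant factors of ∂_1 are all 1, so H_0 ≅ Z.
  H_1: rank ker ∂_1 − rank ∂_2 = (3 − 2) − 1 = 0, and the invariant factors of ∂_2 are all 1, so H_1 ≅ 0.
  H_2: rank ker ∂_2 − rank ∂_3 = (1 − 1) − 0 = 0, and there is no ∂_3, so H_2 ≅ 0.

As a check, the Euler characteristic is 3 − 3 + 1 = 1, which agrees with 1 − 0 + 0 = 1.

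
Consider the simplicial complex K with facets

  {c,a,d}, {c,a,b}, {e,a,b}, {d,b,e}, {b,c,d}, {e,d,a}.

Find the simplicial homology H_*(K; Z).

Fix the vertex order a < b < c < d < e and write every simplex with vertices in increasing order. Then dim K = 2 and the simplices of K are:

  0-simplices (5): a, b, c, d, e
  1-simplices (9): ab, ac, ad, ae, bc, bd, be, cd, de
  2-simplices (6): abc, abe, acd, ade, bcd, bde

so the chain groups are C_0 ≅ Z^5, C_1 ≅ Z^9, C_2 ≅ Z^6.

Boundary ∂_1: C_1 → C_0 sends each edge [p,q] (with p < q) to q − p.
As a 5×9 matrix over Z this has rank 4, with invariant factors (1,1,1,1).

∂_2: C_2 → C_1 sends each 2-simplex [p,q,r] to [q,r] − [p,r] + [p,q]. For instance
  ∂ade = de − ae + ad,
  ∂abc = bc − ac + ab.
The resulting 9×6 matrix has rank 5, and its Smith normal form has invariant factors (1,1,1,1,1).

From H_k ≅ ker(∂_k) / im(∂_{k+1}) we obtain:

  H_0: rank C_0 − rank ∂_1 = 5 − 4 = 1, and the invariant factors of ∂_1 are all 1, so H_0 = Z.
  H_1: rank ker ∂_1 − rank ∂_2 = (9 − 4) − 5 = 0, and the invariant factors of ∂_2 are all 1, so H_1 = 0.
  H_2: rank ker ∂_2 − rank ∂_3 = (6 − 5) − 0 = 1, and there is no ∂_3, so H_2 = Z.

(K is a triangulation of the 2-sphere S^2.)

H_0 = Z,  H_1 = 0,  H_2 = Z.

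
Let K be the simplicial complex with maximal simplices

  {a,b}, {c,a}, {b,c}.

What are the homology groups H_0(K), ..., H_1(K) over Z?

Order the vertices as a < b < c. Listing each simplex with vertices in this order, K has dimension 1 with simplices:

  0-simplices (3): a, b, c
  1-simplices (3): ab, ac, bc

Hence C_0 ≅ Z^3, C_1 ≅ Z^3.

The boundary map ∂_1: C_1 → C_0 is given by ∂[p,q] = [q] − [p]. For instance
  ∂ac = c − a.
This gives a 3×3 integer matrix of rank 2; reducing to Smith normal form yields diagonal entries (1,1).

Reading off H_k = ker ∂_k / im ∂_{k+1}:

  H_0: rank C_0 − rank ∂_1 = 3 − 2 = 1, and the invariant factors of ∂_1 are all 1, so H_0 ≅ Z.
  H_1: rank ker ∂_1 − rank ∂_2 = (3 − 2) − 0 = 1, and there is no ∂_2, so H_1 ≅ Z.

H_0 = Z,  H_1 = Z.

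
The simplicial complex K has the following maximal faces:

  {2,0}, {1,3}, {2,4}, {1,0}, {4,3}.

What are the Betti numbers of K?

b_0 = 1, b_1 = 1.

Fix the vertex order 0 < 1 < 2 < 3 < 4 and write every simplex with vertices in increasing order. Then dim K = 1 and the simplices of K are:

  0-simplices (5): [0], [1], [2], [3], [4]
  1-simplices (5): [0,1], [0,2], [1,3], [2,4], [3,4]

so the chain groups are C_0 ≅ Z^5, C_1 ≅ Z^5.

∂_1: C_1 → C_0 is given by ∂[p,q] = [q] − [p]. For instance
  ∂[0,2] = [2] − [0].
The 5×5 boundary matrix has rank 4 and Smith normal form diag(1,1,1,1).

Now H_k = ker ∂_k / im ∂_{k+1}, so:

  H_0: rank C_0 − rank ∂_1 = 5 − 4 = 1, and the invariant factors of ∂_1 are all 1, so H_0 = Z.
  H_1: rank ker ∂_1 − rank ∂_2 = (5 − 4) − 0 = 1, and there is no ∂_2, so H_1 = Z.

(K is a triangulation of the circle S^1.)

Hence the Betti numbers are b_0 = 1, b_1 = 1.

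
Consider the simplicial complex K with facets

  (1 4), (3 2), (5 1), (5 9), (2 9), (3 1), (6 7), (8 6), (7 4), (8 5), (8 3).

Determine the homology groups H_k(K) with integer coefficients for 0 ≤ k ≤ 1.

K has 9 vertices, 11 edges.
rank ∂_0 = 0, rank ∂_1 = 8 ⇒ b_0 = 9 − 0 − 8 = 1; all invariant factors of ∂_1 are 1 so no torsion. So H_0 ≅ Z.
rank ∂_1 = 8, rank ∂_2 = 0 ⇒ b_1 = 11 − 8 − 0 = 3. So H_1 ≅ Z^3.

H_0 ≅ Z,  H_1 ≅ Z^3.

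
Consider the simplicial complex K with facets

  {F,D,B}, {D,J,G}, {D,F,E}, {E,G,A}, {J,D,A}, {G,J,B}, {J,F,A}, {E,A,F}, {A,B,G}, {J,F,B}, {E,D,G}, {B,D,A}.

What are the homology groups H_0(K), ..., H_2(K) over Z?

Take the total order A < B < D < E < F < G < J on the vertex set. Then K (dimension 2) consists of the simplices:

  0-simplices (7): A, B, D, E, F, G, J
  1-simplices (18): AB, AD, AE, AF, AG, AJ, BD, BF, BG, BJ, DE, DF, DG, DJ, EF, EG, FJ, GJ
  2-simplices (12): ABD, ABG, ADJ, AEF, AEG, AFJ, BDF, BFJ, BGJ, DEF, DEG, DGJ

so the chain groups are C_0 ≅ Z^7, C_1 ≅ Z^18, C_2 ≅ Z^12.

The boundary map ∂_1: C_1 → C_0 maps an edge to its endpoints' difference, ∂[p,q] = q − p. For instance
  ∂FJ = J − F.
As a 7×18 matrix over Z this has rank 6, with invariant factors (1,1,1,1,1,1).

∂_2: C_2 → C_1 sends each 2-simplex [p,q,r] to [q,r] − [p,r] + [p,q]. For instance
  ∂ABD = BD − AD + AB,
  ∂BGJ = GJ − BJ + BG.
The 18×12 boundary matrix has rank 12 and Smith normal form diag(1,1,1,1,1,1,1,1,1,1,1,2).

Now H_k = ker ∂_k / im ∂_{k+1}, so:

  H_0: rank C_0 − rank ∂_1 = 7 − 6 = 1, and the invariant factors of ∂_1 are all 1, so H_0 = Z.
  H_1: rank ker ∂_1 − rank ∂_2 = (18 − 6) − 12 = 0, and ∂_2 has invariant factor 2 > 1, so H_1 = Z/2.
  H_2: rank ker ∂_2 − rank ∂_3 = (12 − 12) − 0 = 0, and there is no ∂_3, so H_2 = 0.

As a check, the Euler characteristic is 7 − 18 + 12 = 1, which agrees with 1 − 0 + 0 = 1.

H_0 = Z,  H_1 = Z/2,  H_2 = 0.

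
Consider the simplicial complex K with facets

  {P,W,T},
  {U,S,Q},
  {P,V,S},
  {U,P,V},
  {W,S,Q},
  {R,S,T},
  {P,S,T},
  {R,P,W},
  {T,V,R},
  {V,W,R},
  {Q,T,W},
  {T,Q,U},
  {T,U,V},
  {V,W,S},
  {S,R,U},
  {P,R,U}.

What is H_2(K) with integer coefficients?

K has 8 vertices, 24 edges, 16 triangles.
rank ∂_2 = 15, rank ∂_3 = 0 ⇒ b_2 = 16 − 15 − 0 = 1. So H_2 ≅ Z.

H_2 ≅ Z.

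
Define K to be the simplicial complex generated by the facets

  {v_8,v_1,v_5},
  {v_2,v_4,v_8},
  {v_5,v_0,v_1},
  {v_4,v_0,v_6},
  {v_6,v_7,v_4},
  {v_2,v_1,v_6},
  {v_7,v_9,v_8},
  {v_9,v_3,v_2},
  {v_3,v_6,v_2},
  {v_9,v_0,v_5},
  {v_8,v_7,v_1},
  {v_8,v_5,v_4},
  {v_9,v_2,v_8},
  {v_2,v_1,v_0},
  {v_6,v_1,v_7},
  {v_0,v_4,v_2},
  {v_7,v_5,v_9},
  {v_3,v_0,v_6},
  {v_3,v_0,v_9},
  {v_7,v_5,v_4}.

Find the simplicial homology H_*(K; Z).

H_0 = Z,  H_1 = Z ⊕ Z/2Z,  H_2 = 0.

We work with the vertex ordering v_0 < v_1 < v_2 < v_3 < v_4 < v_5 < v_6 < v_7 < v_8 < v_9. The simplices of K, each written with vertices in increasing order, are:

  0-simplices (10): [v_0], [v_1], [v_2], [v_3], [v_4], [v_5], [v_6], [v_7], [v_8], [v_9]
  1-simplices (30): (30 of them)
  2-simplices (20): (20 of them)

so the chain groups are C_0 ≅ Z^10, C_1 ≅ Z^30, C_2 ≅ Z^20.

Boundary ∂_1: C_1 → C_0 maps an edge to its endpoints' difference, ∂[p,q] = q − p. For instance
  ∂[v_4,v_5] = [v_5] − [v_4].
The 10×30 boundary matrix has rank 9 and Smith normal form diag(1,1,1,1,1,1,1,1,1).

The boundary map ∂_2: C_2 → C_1 maps a triangle to the signed sum of its edges. For instance
  ∂[v_1,v_2,v_6] = [v_2,v_6] − [v_1,v_6] + [v_1,v_2],
  ∂[v_0,v_2,v_4] = [v_2,v_4] − [v_0,v_4] + [v_0,v_2].
As a 30×20 matrix over Z this has rank 20, with invariant factors (1,1,1,1,1,1,1,1,1,1,1,1,1,1,1,1,1,1,1,2).

Computing H_k = (kernel of ∂_k) / (image of ∂_{k+1}):

  H_0: rank C_0 − rank ∂_1 = 10 − 9 = 1, and the invariant factors of ∂_1 are all 1, so H_0 = Z.
  H_1: rank ker ∂_1 − rank ∂_2 = (30 − 9) − 20 = 1, and ∂_2 has invariant factor 2 > 1, so H_1 = Z ⊕ Z/2Z.
  H_2: rank ker ∂_2 − rank ∂_3 = (20 − 20) − 0 = 0, and there is no ∂_3, so H_2 = 0.

As a check, the Euler characteristic is 10 − 30 + 20 = 0, which agrees with 1 − 1 + 0 = 0.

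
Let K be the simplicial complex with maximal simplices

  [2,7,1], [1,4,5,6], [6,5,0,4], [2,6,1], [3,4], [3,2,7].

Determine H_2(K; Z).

H_2 = 0.

Fix the vertex order 0 < 1 < 2 < 3 < 4 < 5 < 6 < 7 and write every simplex with vertices in increasing order. Then dim K = 3 and the simplices of K are:

  0-simplices (8): [0], [1], [2], [3], [4], [5], [6], [7]
  1-simplices (16): [0,4], [0,5], [0,6], [1,2], [1,4], [1,5], [1,6], [1,7], [2,3], [2,6], [2,7], [3,4], [3,7], [4,5], [4,6], [5,6]
  2-simplices (10): [0,4,5], [0,4,6], [0,5,6], [1,2,6], [1,2,7], [1,4,5], [1,4,6], [1,5,6], [2,3,7], [4,5,6]
  3-simplices (2): [0,4,5,6], [1,4,5,6]

Hence C_0 ≅ Z^8, C_1 ≅ Z^16, C_2 ≅ Z^10, C_3 ≅ Z^2.

Boundary ∂_1: C_1 → C_0 sends each edge [p,q] (with p < q) to q − p. For instance
  ∂[4,5] = [5] − [4].
As a 8×16 matrix over Z this has rank 7, with invariant factors (1,1,1,1,1,1,1).

∂_2: C_2 → C_1 sends each 2-simplex [p,q,r] to [q,r] − [p,r] + [p,q]. For instance
  ∂[0,4,5] = [4,5] − [0,5] + [0,4],
  ∂[4,5,6] = [5,6] − [4,6] + [4,5].
The 16×10 boundary matrix has rank 8 and Smith normal form diag(1,1,1,1,1,1,1,1).

Boundary ∂_3: C_3 → C_2 sends each 3-simplex σ to the alternating sum Σ_i (−1)^i (σ with its i-th vertex removed). For instance
  ∂[0,4,5,6] = [4,5,6] − [0,5,6] + [0,4,6] − [0,4,5],
  ∂[1,4,5,6] = [4,5,6] − [1,5,6] + [1,4,6] − [1,4,5].
This gives a 10×2 integer matrix of rank 2; reducing to Smith normal form yields diagonal entries (1,1).

Reading off H_k = ker ∂_k / im ∂_{k+1}:

  H_2: rank ker ∂_2 − rank ∂_3 = (10 − 8) − 2 = 0, and the invariant factors of ∂_3 are all 1, so H_2 = 0.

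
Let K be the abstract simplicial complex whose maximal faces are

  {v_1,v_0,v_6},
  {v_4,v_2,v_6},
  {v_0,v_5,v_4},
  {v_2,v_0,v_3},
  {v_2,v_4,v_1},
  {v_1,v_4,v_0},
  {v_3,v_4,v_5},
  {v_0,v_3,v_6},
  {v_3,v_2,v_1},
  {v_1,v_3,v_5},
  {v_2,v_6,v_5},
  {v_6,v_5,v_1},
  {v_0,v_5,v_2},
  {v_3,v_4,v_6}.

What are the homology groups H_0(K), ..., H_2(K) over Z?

Fix the vertex order v_0 < v_1 < v_2 < v_3 < v_4 < v_5 < v_6 and write every simplex with vertices in increasing order. Then dim K = 2 and the simplices of K are:

  0-simplices (7): [v_0], [v_1], [v_2], [v_3], [v_4], [v_5], [v_6]
  1-simplices (21): (21 of them)
  2-simplices (14): (14 of them)

Hence C_0 ≅ Z^7, C_1 ≅ Z^21, C_2 ≅ Z^14.

Boundary ∂_1: C_1 → C_0 sends each edge [p,q] (with p < q) to q − p. For instance
  ∂[v_5,v_6] = [v_6] − [v_5].
The 7×21 boundary matrix has rank 6 and Smith normal form diag(1,1,1,1,1,1).

The boundary map ∂_2: C_2 → C_1 sends each 2-simplex [p,q,r] to [q,r] − [p,r] + [p,q]. For instance
  ∂[v_3,v_4,v_6] = [v_4,v_6] − [v_3,v_6] + [v_3,v_4],
  ∂[v_2,v_5,v_6] = [v_5,v_6] − [v_2,v_6] + [v_2,v_5].
This gives a 21×14 integer matrix of rank 13; reducing to Smith normal form yields diagonal entries (1,1,1,1,1,1,1,1,1,1,1,1,1).

From H_k ≅ ker(∂_k) / im(∂_{k+1}) we obtain:

  H_0: rank C_0 − rank ∂_1 = 7 − 6 = 1, and the invariant factors of ∂_1 are all 1, so H_0 ≅ Z.
  H_1: rank ker ∂_1 − rank ∂_2 = (21 − 6) − 13 = 2, and the invariant factors of ∂_2 are all 1, so H_1 ≅ Z^2.
  H_2: rank ker ∂_2 − rank ∂_3 = (14 − 13) − 0 = 1, and there is no ∂_3, so H_2 ≅ Z.

H_0 = Z,  H_1 = Z^2,  H_2 = Z.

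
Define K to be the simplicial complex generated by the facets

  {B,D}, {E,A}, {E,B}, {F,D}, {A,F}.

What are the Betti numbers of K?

Take the total order A < B < D < E < F on the vertex set. Then K (dimension 1) consists of the simplices:

  0-simplices (5): A, B, D, E, F
  1-simplices (5): AE, AF, BD, BE, DF

giving chain groups C_0 ≅ Z^5, C_1 ≅ Z^5.

∂_1: C_1 → C_0 is given by ∂[p,q] = [q] − [p].
This gives a 5×5 integer matrix of rank 4; reducing to Smith normal form yields diagonal entries (1,1,1,1).

Now H_k = ker ∂_k / im ∂_{k+1}, so:

  H_0: rank C_0 − rank ∂_1 = 5 − 4 = 1, and the invariant factors of ∂_1 are all 1, so H_0 = Z.
  H_1: rank ker ∂_1 − rank ∂_2 = (5 − 4) − 0 = 1, and there is no ∂_2, so H_1 = Z.

As a check, the Euler characteristic is 5 − 5 = 0, which agrees with 1 − 1 = 0.

Hence the Betti numbers are b_0 = 1, b_1 = 1.

b_0 = 1, b_1 = 1.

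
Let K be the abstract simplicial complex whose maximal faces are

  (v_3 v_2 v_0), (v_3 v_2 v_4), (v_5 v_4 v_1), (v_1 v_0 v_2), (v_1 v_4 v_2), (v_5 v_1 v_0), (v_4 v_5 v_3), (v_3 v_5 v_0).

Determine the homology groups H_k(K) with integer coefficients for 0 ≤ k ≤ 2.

H_0 ≅ Z,  H_1 = 0,  H_2 ≅ Z.

We work with the vertex ordering v_0 < v_1 < v_2 < v_3 < v_4 < v_5. The simplices of K, each written with vertices in increasing order, are:

  0-simplices (6): [v_0], [v_1], [v_2], [v_3], [v_4], [v_5]
  1-simplices (12): [v_0,v_1], [v_0,v_2], [v_0,v_3], [v_0,v_5], [v_1,v_2], [v_1,v_4], [v_1,v_5], [v_2,v_3], [v_2,v_4], [v_3,v_4], [v_3,v_5], [v_4,v_5]
  2-simplices (8): [v_0,v_1,v_2], [v_0,v_1,v_5], [v_0,v_2,v_3], [v_0,v_3,v_5], [v_1,v_2,v_4], [v_1,v_4,v_5], [v_2,v_3,v_4], [v_3,v_4,v_5]

so the chain groups are C_0 ≅ Z^6, C_1 ≅ Z^12, C_2 ≅ Z^8.

The boundary map ∂_1: C_1 → C_0 maps an edge to its endpoints' difference, ∂[p,q] = q − p. For instance
  ∂[v_2,v_3] = [v_3] − [v_2].
The 6×12 boundary matrix has rank 5 and Smith normal form diag(1,1,1,1,1).

Boundary ∂_2: C_2 → C_1 acts by ∂[p,q,r] = [q,r] − [p,r] + [p,q]. For instance
  ∂[v_1,v_2,v_4] = [v_2,v_4] − [v_1,v_4] + [v_1,v_2],
  ∂[v_0,v_3,v_5] = [v_3,v_5] − [v_0,v_5] + [v_0,v_3].
As a 12×8 matrix over Z this has rank 7, with invariant factors (1,1,1,1,1,1,1).

From H_k ≅ ker(∂_k) / im(∂_{k+1}) we obtain:

  H_0: rank C_0 − rank ∂_1 = 6 − 5 = 1, and the invariant factors of ∂_1 are all 1, so H_0 = Z.
  H_1: rank ker ∂_1 − rank ∂_2 = (12 − 5) − 7 = 0, and the invariant factors of ∂_2 are all 1, so H_1 = 0.
  H_2: rank ker ∂_2 − rank ∂_3 = (8 − 7) − 0 = 1, and there is no ∂_3, so H_2 = Z.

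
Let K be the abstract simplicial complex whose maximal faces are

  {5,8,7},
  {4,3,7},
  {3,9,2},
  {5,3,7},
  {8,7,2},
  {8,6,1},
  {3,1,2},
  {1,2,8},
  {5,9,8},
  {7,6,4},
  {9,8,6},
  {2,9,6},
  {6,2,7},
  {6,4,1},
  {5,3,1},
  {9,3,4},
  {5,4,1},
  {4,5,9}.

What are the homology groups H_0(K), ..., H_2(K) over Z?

Take the total order 1 < 2 < 3 < 4 < 5 < 6 < 7 < 8 < 9 on the vertex set. Then K (dimension 2) consists of the simplices:

  0-simplices (9): [1], [2], [3], [4], [5], [6], [7], [8], [9]
  1-simplices (27): (27 of them)
  2-simplices (18): [1,2,3], [1,2,8], [1,3,5], [1,4,5], [1,4,6], [1,6,8], [2,3,9], [2,6,7], [2,6,9], [2,7,8], [3,4,7], [3,4,9], [3,5,7], [4,5,9], [4,6,7], [5,7,8], [5,8,9], [6,8,9]

Hence C_0 ≅ Z^9, C_1 ≅ Z^27, C_2 ≅ Z^18.

∂_1: C_1 → C_0 maps an edge to its endpoints' difference, ∂[p,q] = q − p. For instance
  ∂[2,9] = [9] − [2].
The 9×27 boundary matrix has rank 8 and Smith normal form diag(1,1,1,1,1,1,1,1).

Boundary ∂_2: C_2 → C_1 acts by ∂[p,q,r] = [q,r] − [p,r] + [p,q]. For instance
  ∂[5,8,9] = [8,9] − [5,9] + [5,8],
  ∂[1,2,8] = [2,8] − [1,8] + [1,2].
As a 27×18 matrix over Z this has rank 18, with invariant factors (1,1,1,1,1,1,1,1,1,1,1,1,1,1,1,1,1,2).

Now H_k = ker ∂_k / im ∂_{k+1}, so:

  H_0: rank C_0 − rank ∂_1 = 9 − 8 = 1, and the invariant factors of ∂_1 are all 1, so H_0 = Z.
  H_1: rank ker ∂_1 − rank ∂_2 = (27 − 8) − 18 = 1, and ∂_2 has invariant factor 2 > 1, so H_1 = Z ⊕ Z_2.
  H_2: rank ker ∂_2 − rank ∂_3 = (18 − 18) − 0 = 0, and there is no ∂_3, so H_2 = 0.

As a check, the Euler characteristic is 9 − 27 + 18 = 0, which agrees with 1 − 1 + 0 = 0.

H_0 ≅ Z,  H_1 ≅ Z ⊕ Z_2,  H_2 = 0.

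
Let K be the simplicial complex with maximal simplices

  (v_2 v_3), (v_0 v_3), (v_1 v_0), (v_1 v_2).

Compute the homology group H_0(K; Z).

H_0 = Z.

Take the total order v_0 < v_1 < v_2 < v_3 on the vertex set. Then K (dimension 1) consists of the simplices:

  0-simplices (4): [v_0], [v_1], [v_2], [v_3]
  1-simplices (4): [v_0,v_1], [v_0,v_3], [v_1,v_2], [v_2,v_3]

giving chain groups C_0 ≅ Z^4, C_1 ≅ Z^4.

Boundary ∂_1: C_1 → C_0 is given by ∂[p,q] = [q] − [p]. For instance
  ∂[v_0,v_1] = [v_1] − [v_0].
The 4×4 boundary matrix has rank 3 and Smith normal form diag(1,1,1).

Reading off H_k = ker ∂_k / im ∂_{k+1}:

  H_0: rank C_0 − rank ∂_1 = 4 − 3 = 1, and the invariant factors of ∂_1 are all 1, so H_0 ≅ Z.

(K is a triangulation of the circle S^1.)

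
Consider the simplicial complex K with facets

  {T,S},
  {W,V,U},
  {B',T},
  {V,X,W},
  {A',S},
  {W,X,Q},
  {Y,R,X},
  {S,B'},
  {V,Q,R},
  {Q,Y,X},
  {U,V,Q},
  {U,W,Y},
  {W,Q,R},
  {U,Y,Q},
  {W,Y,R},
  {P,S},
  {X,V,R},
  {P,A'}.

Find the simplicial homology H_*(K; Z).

We work with the vertex ordering P < Q < R < S < T < U < V < W < X < Y < A' < B'. The simplices of K, each written with vertices in increasing order, are:

  0-simplices (12): [P], [Q], [R], [S], [T], [U], [V], [W], [X], [Y], [A'], [B']
  1-simplices (24): (24 of them)
  2-simplices (12): [Q,R,V], [Q,R,W], [Q,U,V], [Q,U,Y], [Q,W,X], [Q,X,Y], [R,V,X], [R,W,Y], [R,X,Y], [U,V,W], [U,W,Y], [V,W,X]

so the chain groups are C_0 ≅ Z^12, C_1 ≅ Z^24, C_2 ≅ Z^12.

The boundary map ∂_1: C_1 → C_0 is given by ∂[p,q] = [q] − [p].
The 12×24 boundary matrix has rank 10 and Smith normal form diag(1,1,1,1,1,1,1,1,1,1).

∂_2: C_2 → C_1 maps a triangle to the signed sum of its edges. For instance
  ∂[Q,R,V] = [R,V] − [Q,V] + [Q,R],
  ∂[U,V,W] = [V,W] − [U,W] + [U,V].
This gives a 24×12 integer matrix of rank 12; reducing to Smith normal form yields diagonal entries (1,1,1,1,1,1,1,1,1,1,1,2).

Reading off H_k = ker ∂_k / im ∂_{k+1}:

  H_0: rank C_0 − rank ∂_1 = 12 − 10 = 2, and the invariant factors of ∂_1 are all 1, so H_0 ≅ Z^2.
  H_1: rank ker ∂_1 − rank ∂_2 = (24 − 10) − 12 = 2, and ∂_2 has invariant factor 2 > 1, so H_1 ≅ Z^2 ⊕ Z/2Z.
  H_2: rank ker ∂_2 − rank ∂_3 = (12 − 12) − 0 = 0, and there is no ∂_3, so H_2 ≅ 0.

As a check, the Euler characteristic is 12 − 24 + 12 = 0, which agrees with 2 − 2 + 0 = 0.
(K is a triangulation of the disjoint union of a wedge of 2 circles and the real projective plane RP^2.)

H_0 ≅ Z^2,  H_1 ≅ Z^2 ⊕ Z/2Z,  H_2 = 0.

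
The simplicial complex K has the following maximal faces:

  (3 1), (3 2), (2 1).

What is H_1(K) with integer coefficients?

H_1 ≅ Z.

Order the vertices as 1 < 2 < 3. Listing each simplex with vertices in this order, K has dimension 1 with simplices:

  0-simplices (3): [1], [2], [3]
  1-simplices (3): [1,2], [1,3], [2,3]

so the chain groups are C_0 ≅ Z^3, C_1 ≅ Z^3.

The boundary map ∂_1: C_1 → C_0 is given by ∂[p,q] = [q] − [p]. For instance
  ∂[1,3] = [3] − [1].
The 3×3 boundary matrix has rank 2 and Smith normal form diag(1,1).

Reading off H_k = ker ∂_k / im ∂_{k+1}:

  H_1: rank ker ∂_1 − rank ∂_2 = (3 − 2) − 0 = 1, and there is no ∂_2, so H_1 = Z.

(K is a triangulation of the circle S^1.)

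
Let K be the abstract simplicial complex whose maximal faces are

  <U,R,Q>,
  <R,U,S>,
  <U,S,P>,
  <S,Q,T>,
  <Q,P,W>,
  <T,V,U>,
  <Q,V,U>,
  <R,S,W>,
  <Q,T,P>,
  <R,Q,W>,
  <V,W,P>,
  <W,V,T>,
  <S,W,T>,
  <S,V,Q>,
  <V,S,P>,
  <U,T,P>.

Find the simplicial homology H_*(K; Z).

K has 8 vertices, 24 edges, 16 triangles.
rank ∂_0 = 0, rank ∂_1 = 7 ⇒ b_0 = 8 − 0 − 7 = 1; all invariant factors of ∂_1 are 1 so no torsion. So H_0 = Z.
rank ∂_1 = 7, rank ∂_2 = 15 ⇒ b_1 = 24 − 7 − 15 = 2; all invariant factors of ∂_2 are 1 so no torsion. So H_1 = Z^2.
rank ∂_2 = 15, rank ∂_3 = 0 ⇒ b_2 = 16 − 15 − 0 = 1. So H_2 = Z.

H_0 ≅ Z,  H_1 ≅ Z^2,  H_2 ≅ Z.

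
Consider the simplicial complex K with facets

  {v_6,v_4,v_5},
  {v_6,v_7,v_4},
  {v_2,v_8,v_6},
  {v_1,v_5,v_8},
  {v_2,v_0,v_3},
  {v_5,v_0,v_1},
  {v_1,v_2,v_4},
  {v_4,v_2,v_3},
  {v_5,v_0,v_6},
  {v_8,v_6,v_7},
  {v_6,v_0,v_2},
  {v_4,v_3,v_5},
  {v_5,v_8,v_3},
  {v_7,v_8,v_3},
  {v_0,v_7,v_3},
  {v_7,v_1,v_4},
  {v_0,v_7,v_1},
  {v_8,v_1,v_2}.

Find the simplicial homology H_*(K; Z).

H_0 ≅ Z,  H_1 ≅ Z^2,  H_2 ≅ Z.

Fix the vertex order v_0 < v_1 < v_2 < v_3 < v_4 < v_5 < v_6 < v_7 < v_8 and write every simplex with vertices in increasing order. Then dim K = 2 and the simplices of K are:

  0-simplices (9): [v_0], [v_1], [v_2], [v_3], [v_4], [v_5], [v_6], [v_7], [v_8]
  1-simplices (27): (27 of them)
  2-simplices (18): (18 of them)

Hence C_0 ≅ Z^9, C_1 ≅ Z^27, C_2 ≅ Z^18.

The boundary map ∂_1: C_1 → C_0 is given by ∂[p,q] = [q] − [p].
The 9×27 boundary matrix has rank 8 and Smith normal form diag(1,1,1,1,1,1,1,1).

The boundary map ∂_2: C_2 → C_1 acts by ∂[p,q,r] = [q,r] − [p,r] + [p,q]. For instance
  ∂[v_1,v_5,v_8] = [v_5,v_8] − [v_1,v_8] + [v_1,v_5],
  ∂[v_4,v_6,v_7] = [v_6,v_7] − [v_4,v_7] + [v_4,v_6].
This gives a 27×18 integer matrix of rank 17; reducing to Smith normal form yields diagonal entries (1,1,1,1,1,1,1,1,1,1,1,1,1,1,1,1,1).

Reading off H_k = ker ∂_k / im ∂_{k+1}:

  H_0: rank C_0 − rank ∂_1 = 9 − 8 = 1, and the invariant factors of ∂_1 are all 1, so H_0 = Z.
  H_1: rank ker ∂_1 − rank ∂_2 = (27 − 8) − 17 = 2, and the invariant factors of ∂_2 are all 1, so H_1 = Z^2.
  H_2: rank ker ∂_2 − rank ∂_3 = (18 − 17) − 0 = 1, and there is no ∂_3, so H_2 = Z.

(K is a triangulation of the torus T^2.)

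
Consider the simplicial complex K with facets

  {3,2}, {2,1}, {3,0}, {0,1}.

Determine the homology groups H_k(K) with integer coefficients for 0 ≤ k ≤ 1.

H_0 = Z,  H_1 = Z.

K has 4 vertices, 4 edges.
rank ∂_0 = 0, rank ∂_1 = 3 ⇒ b_0 = 4 − 0 − 3 = 1; all invariant factors of ∂_1 are 1 so no torsion. So H_0 = Z.
rank ∂_1 = 3, rank ∂_2 = 0 ⇒ b_1 = 4 − 3 − 0 = 1. So H_1 = Z.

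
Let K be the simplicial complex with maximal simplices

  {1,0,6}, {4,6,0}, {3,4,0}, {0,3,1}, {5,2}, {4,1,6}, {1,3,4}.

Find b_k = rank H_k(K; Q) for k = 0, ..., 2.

b_0 = 2, b_1 = 0, b_2 = 1.

Take the total order 0 < 1 < 2 < 3 < 4 < 5 < 6 on the vertex set. Then K (dimension 2) consists of the simplices:

  0-simplices (7): [0], [1], [2], [3], [4], [5], [6]
  1-simplices (10): [0,1], [0,3], [0,4], [0,6], [1,3], [1,4], [1,6], [2,5], [3,4], [4,6]
  2-simplices (6): [0,1,3], [0,1,6], [0,3,4], [0,4,6], [1,3,4], [1,4,6]

Hence C_0 ≅ Z^7, C_1 ≅ Z^10, C_2 ≅ Z^6.

The boundary map ∂_1: C_1 → C_0 is given by ∂[p,q] = [q] − [p]. For instance
  ∂[0,3] = [3] − [0].
As a 7×10 matrix over Z this has rank 5, with invariant factors (1,1,1,1,1).

Boundary ∂_2: C_2 → C_1 maps a triangle to the signed sum of its edges. For instance
  ∂[0,3,4] = [3,4] − [0,4] + [0,3],
  ∂[0,1,6] = [1,6] − [0,6] + [0,1].
The resulting 10×6 matrix has rank 5, and its Smith normal form has invariant factors (1,1,1,1,1).

Reading off H_k = ker ∂_k / im ∂_{k+1}:

  H_0: rank C_0 − rank ∂_1 = 7 − 5 = 2, and the invariant factors of ∂_1 are all 1, so H_0 ≅ Z^2.
  H_1: rank ker ∂_1 − rank ∂_2 = (10 − 5) − 5 = 0, and the invariant factors of ∂_2 are all 1, so H_1 ≅ 0.
  H_2: rank ker ∂_2 − rank ∂_3 = (6 − 5) − 0 = 1, and there is no ∂_3, so H_2 ≅ Z.

As a check, the Euler characteristic is 7 − 10 + 6 = 3, which agrees with 2 − 0 + 1 = 3.

Hence the Betti numbers are b_0 = 2, b_1 = 0, b_2 = 1.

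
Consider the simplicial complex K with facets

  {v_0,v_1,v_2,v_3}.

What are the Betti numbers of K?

We work with the vertex ordering v_0 < v_1 < v_2 < v_3. The simplices of K, each written with vertices in increasing order, are:

  0-simplices (4): [v_0], [v_1], [v_2], [v_3]
  1-simplices (6): [v_0,v_1], [v_0,v_2], [v_0,v_3], [v_1,v_2], [v_1,v_3], [v_2,v_3]
  2-simplices (4): [v_0,v_1,v_2], [v_0,v_1,v_3], [v_0,v_2,v_3], [v_1,v_2,v_3]
  3-simplices (1): [v_0,v_1,v_2,v_3]

Hence C_0 ≅ Z^4, C_1 ≅ Z^6, C_2 ≅ Z^4, C_3 ≅ Z^1.

The boundary map ∂_1: C_1 → C_0 maps an edge to its endpoints' difference, ∂[p,q] = q − p. For instance
  ∂[v_0,v_3] = [v_3] − [v_0].
The 4×6 boundary matrix has rank 3 and Smith normal form diag(1,1,1).

Boundary ∂_2: C_2 → C_1 maps a triangle to the signed sum of its edges. For instance
  ∂[v_0,v_1,v_3] = [v_1,v_3] − [v_0,v_3] + [v_0,v_1],
  ∂[v_1,v_2,v_3] = [v_2,v_3] − [v_1,v_3] + [v_1,v_2].
The resulting 6×4 matrix has rank 3, and its Smith normal form has invariant factors (1,1,1).

∂_3: C_3 → C_2 sends each 3-simplex σ to the alternating sum Σ_i (−1)^i (σ with its i-th vertex removed). For instance
  ∂[v_0,v_1,v_2,v_3] = [v_1,v_2,v_3] − [v_0,v_2,v_3] + [v_0,v_1,v_3] − [v_0,v_1,v_2].
The resulting 4×1 matrix has rank 1, and its Smith normal form has invariant factors (1).

Now H_k = ker ∂_k / im ∂_{k+1}, so:

  H_0: rank C_0 − rank ∂_1 = 4 − 3 = 1, and the invariant factors of ∂_1 are all 1, so H_0 = Z.
  H_1: rank ker ∂_1 − rank ∂_2 = (6 − 3) − 3 = 0, and the invariant factors of ∂_2 are all 1, so H_1 = 0.
  H_2: rank ker ∂_2 − rank ∂_3 = (4 − 3) − 1 = 0, and the invariant factors of ∂_3 are all 1, so H_2 = 0.
  H_3: rank ker ∂_3 − rank ∂_4 = (1 − 1) − 0 = 0, and there is no ∂_4, so H_3 = 0.

Hence the Betti numbers are b_0 = 1, b_1 = 0, b_2 = 0, b_3 = 0.

b_0 = 1, b_1 = 0, b_2 = 0, b_3 = 0.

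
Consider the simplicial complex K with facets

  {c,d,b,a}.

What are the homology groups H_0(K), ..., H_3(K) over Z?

H_0 ≅ Z,  H_1 = 0,  H_2 = 0,  H_3 = 0.

We work with the vertex ordering a < b < c < d. The simplices of K, each written with vertices in increasing order, are:

  0-simplices (4): a, b, c, d
  1-simplices (6): ab, ac, ad, bc, bd, cd
  2-simplices (4): abc, abd, acd, bcd
  3-simplices (1): abcd

Hence C_0 ≅ Z^4, C_1 ≅ Z^6, C_2 ≅ Z^4, C_3 ≅ Z^1.

Boundary ∂_1: C_1 → C_0 is given by ∂[p,q] = [q] − [p]. For instance
  ∂ad = d − a.
The 4×6 boundary matrix has rank 3 and Smith normal form diag(1,1,1).

∂_2: C_2 → C_1 acts by ∂[p,q,r] = [q,r] − [p,r] + [p,q]. For instance
  ∂abc = bc − ac + ab,
  ∂abd = bd − ad + ab.
This gives a 6×4 integer matrix of rank 3; reducing to Smith normal form yields diagonal entries (1,1,1).

∂_3: C_3 → C_2 sends each 3-simplex σ to the alternating sum Σ_i (−1)^i (σ with its i-th vertex removed). For instance
  ∂abcd = bcd − acd + abd − abc.
The resulting 4×1 matrix has rank 1, and its Smith normal form has invariant factors (1).

Now H_k = ker ∂_k / im ∂_{k+1}, so:

  H_0: rank C_0 − rank ∂_1 = 4 − 3 = 1, and the invariant factors of ∂_1 are all 1, so H_0 = Z.
  H_1: rank ker ∂_1 − rank ∂_2 = (6 − 3) − 3 = 0, and the invariant factors of ∂_2 are all 1, so H_1 = 0.
  H_2: rank ker ∂_2 − rank ∂_3 = (4 − 3) − 1 = 0, and the invariant factors of ∂_3 are all 1, so H_2 = 0.
  H_3: rank ker ∂_3 − rank ∂_4 = (1 − 1) − 0 = 0, and there is no ∂_4, so H_3 = 0.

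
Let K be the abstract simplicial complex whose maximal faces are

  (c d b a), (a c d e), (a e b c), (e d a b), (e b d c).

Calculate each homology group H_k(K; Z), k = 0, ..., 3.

H_0 ≅ Z,  H_1 = 0,  H_2 = 0,  H_3 ≅ Z.

Order the vertices as a < b < c < d < e. Listing each simplex with vertices in this order, K has dimension 3 with simplices:

  0-simplices (5): a, b, c, d, e
  1-simplices (10): ab, ac, ad, ae, bc, bd, be, cd, ce, de
  2-simplices (10): abc, abd, abe, acd, ace, ade, bcd, bce, bde, cde
  3-simplices (5): abcd, abce, abde, acde, bcde

Hence C_0 ≅ Z^5, C_1 ≅ Z^10, C_2 ≅ Z^10, C_3 ≅ Z^5.

∂_1: C_1 → C_0 sends each edge [p,q] (with p < q) to q − p.
The 5×10 boundary matrix has rank 4 and Smith normal form diag(1,1,1,1).

∂_2: C_2 → C_1 maps a triangle to the signed sum of its edges. For instance
  ∂abc = bc − ac + ab,
  ∂bcd = cd − bd + bc.
As a 10×10 matrix over Z this has rank 6, with invariant factors (1,1,1,1,1,1).

The boundary map ∂_3: C_3 → C_2 sends each 3-simplex σ to the alternating sum Σ_i (−1)^i (σ with its i-th vertex removed). For instance
  ∂abcd = bcd − acd + abd − abc,
  ∂acde = cde − ade + ace − acd.
This gives a 10×5 integer matrix of rank 4; reducing to Smith normal form yields diagonal entries (1,1,1,1).

Reading off H_k = ker ∂_k / im ∂_{k+1}:

  H_0: rank C_0 − rank ∂_1 = 5 − 4 = 1, and the invariant factors of ∂_1 are all 1, so H_0 = Z.
  H_1: rank ker ∂_1 − rank ∂_2 = (10 − 4) − 6 = 0, and the invariant factors of ∂_2 are all 1, so H_1 = 0.
  H_2: rank ker ∂_2 − rank ∂_3 = (10 − 6) − 4 = 0, and the invariant factors of ∂_3 are all 1, so H_2 = 0.
  H_3: rank ker ∂_3 − rank ∂_4 = (5 − 4) − 0 = 1, and there is no ∂_4, so H_3 = Z.

(K is a triangulation of the 3-sphere S^3.)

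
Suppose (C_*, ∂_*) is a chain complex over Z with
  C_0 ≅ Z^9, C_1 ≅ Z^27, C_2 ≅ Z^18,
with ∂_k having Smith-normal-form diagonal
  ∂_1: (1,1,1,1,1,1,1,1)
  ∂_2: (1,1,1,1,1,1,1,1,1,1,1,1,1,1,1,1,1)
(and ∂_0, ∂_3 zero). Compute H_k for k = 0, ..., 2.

H_0: b_0 = 9 − 0 − 8 = 1; torsion from ∂_1 factors > 1: none. So H_0 = Z.
H_1: b_1 = 27 − 8 − 17 = 2; torsion from ∂_2 factors > 1: none. So H_1 = Z^2.
H_2: b_2 = 18 − 17 − 0 = 1; torsion from ∂_3 factors > 1: none. So H_2 = Z.

H_0 = Z,  H_1 = Z^2,  H_2 = Z.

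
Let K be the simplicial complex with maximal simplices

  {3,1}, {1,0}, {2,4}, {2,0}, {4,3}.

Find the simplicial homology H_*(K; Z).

H_0 = Z,  H_1 = Z.

Take the total order 0 < 1 < 2 < 3 < 4 on the vertex set. Then K (dimension 1) consists of the simplices:

  0-simplices (5): [0], [1], [2], [3], [4]
  1-simplices (5): [0,1], [0,2], [1,3], [2,4], [3,4]

so the chain groups are C_0 ≅ Z^5, C_1 ≅ Z^5.

∂_1: C_1 → C_0 sends each edge [p,q] (with p < q) to q − p.
As a 5×5 matrix over Z this has rank 4, with invariant factors (1,1,1,1).

Reading off H_k = ker ∂_k / im ∂_{k+1}:

  H_0: rank C_0 − rank ∂_1 = 5 − 4 = 1, and the invariant factors of ∂_1 are all 1, so H_0 = Z.
  H_1: rank ker ∂_1 − rank ∂_2 = (5 − 4) − 0 = 1, and there is no ∂_2, so H_1 = Z.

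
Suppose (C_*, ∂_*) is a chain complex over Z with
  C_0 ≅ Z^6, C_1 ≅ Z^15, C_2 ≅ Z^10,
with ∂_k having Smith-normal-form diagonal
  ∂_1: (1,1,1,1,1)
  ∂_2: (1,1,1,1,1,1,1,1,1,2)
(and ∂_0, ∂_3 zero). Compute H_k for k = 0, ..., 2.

H_0 = Z,  H_1 = Z/2Z,  H_2 = 0.

H_0: b_0 = 6 − 0 − 5 = 1; torsion from ∂_1 factors > 1: none. So H_0 = Z.
H_1: b_1 = 15 − 5 − 10 = 0; torsion from ∂_2 factors > 1: [2]. So H_1 = Z/2Z.
H_2: b_2 = 10 − 10 − 0 = 0; torsion from ∂_3 factors > 1: none. So H_2 = 0.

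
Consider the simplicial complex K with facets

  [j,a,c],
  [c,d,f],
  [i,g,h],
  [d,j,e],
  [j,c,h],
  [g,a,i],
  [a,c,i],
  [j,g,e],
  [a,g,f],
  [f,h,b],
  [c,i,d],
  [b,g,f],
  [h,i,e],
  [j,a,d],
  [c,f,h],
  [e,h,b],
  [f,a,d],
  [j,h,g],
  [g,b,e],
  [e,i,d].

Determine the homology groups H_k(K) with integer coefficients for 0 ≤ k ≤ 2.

H_0 ≅ Z,  H_1 ≅ Z ⊕ Z_2,  H_2 = 0.

K has 10 vertices, 30 edges, 20 triangles.
rank ∂_0 = 0, rank ∂_1 = 9 ⇒ b_0 = 10 − 0 − 9 = 1; all invariant factors of ∂_1 are 1 so no torsion. So H_0 = Z.
rank ∂_1 = 9, rank ∂_2 = 20 ⇒ b_1 = 30 − 9 − 20 = 1; ∂_2 has invariant factor(s) [2] giving torsion. So H_1 = Z ⊕ Z_2.
rank ∂_2 = 20, rank ∂_3 = 0 ⇒ b_2 = 20 − 20 − 0 = 0. So H_2 = 0.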